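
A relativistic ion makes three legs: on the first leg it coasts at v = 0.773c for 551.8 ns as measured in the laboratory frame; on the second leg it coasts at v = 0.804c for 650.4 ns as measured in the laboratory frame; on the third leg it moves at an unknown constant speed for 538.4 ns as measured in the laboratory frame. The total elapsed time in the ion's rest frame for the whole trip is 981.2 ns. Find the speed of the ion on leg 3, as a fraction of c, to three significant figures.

Leg 1: γ = 1/√(1 − 0.773²) = 1/√0.4025 = 1.576; τ_1 = 551.8/1.576 = 350.1 ns.
Leg 2: γ = 1/√(1 − 0.804²) = 1/√0.3536 = 1.682; τ_2 = 650.4/1.682 = 386.7 ns.
Leg 3: speed unknown; τ_3 = 538.4/γ_3.
Total proper time: 350.1 + 386.7 + τ_3 = 981.2, so τ_3 = 981.2 − 736.8 = 244.4 ns.
γ_3 = 538.4/244.4 = 2.203; β = √(1 − 1/γ²) = √0.7940.

β = 0.891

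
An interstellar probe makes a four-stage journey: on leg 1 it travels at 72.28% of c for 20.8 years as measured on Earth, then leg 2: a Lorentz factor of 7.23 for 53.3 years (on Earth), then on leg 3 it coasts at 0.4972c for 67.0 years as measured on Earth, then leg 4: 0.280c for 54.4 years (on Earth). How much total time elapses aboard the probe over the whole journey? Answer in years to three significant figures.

Leg 1: β = 0.7228; γ = 1/√(1 − 0.7228²) = 1/√0.4776 = 1.447; τ_1 = 20.8/1.447 = 14.37 years.
Leg 2: γ = 7.23; τ_2 = 53.3/7.230 = 7.372 years.
Leg 3: γ = 1/√(1 − 0.4972²) = 1/√0.7528 = 1.153; τ_3 = 67.0/1.153 = 58.13 years.
Leg 4: γ = 1/√(1 − 0.280²) = 25/24 ≈ 1.042; τ_4 = 54.4/1.042 = 52.22 years.
Total: 14.37 + 7.372 + 58.13 + 52.22 years.

τ = 132 years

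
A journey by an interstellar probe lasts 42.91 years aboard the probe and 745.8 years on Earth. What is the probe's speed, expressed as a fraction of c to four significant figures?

β = 0.9983

The proper time is measured aboard the probe (both events occur at the probe's location); Δt is measured on Earth. γ = Δt/τ = 745.8/42.91 = 17.38.
β = √(1 − 1/γ²) = √(1 − 0.003310) = √0.9967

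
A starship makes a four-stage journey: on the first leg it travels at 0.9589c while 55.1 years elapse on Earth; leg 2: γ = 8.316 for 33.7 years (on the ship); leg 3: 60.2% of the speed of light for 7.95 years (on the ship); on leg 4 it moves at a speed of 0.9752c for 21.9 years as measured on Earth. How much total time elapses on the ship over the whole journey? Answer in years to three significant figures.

τ = 62.1 years

Leg 1: γ = 1/√(1 − 0.9589²) = 1/√0.08051 = 3.524; τ_1 = 55.1/3.524 = 15.63 years.
Leg 2: 33.7 years is already measured on the ship.
Leg 3: 7.95 years is already measured on the ship.
Leg 4: γ = 1/√(1 − 0.9752²) = 1/√0.04898 = 4.518; τ_4 = 21.9/4.518 = 4.847 years.
Total: 15.63 + 33.70 + 7.950 + 4.847 years.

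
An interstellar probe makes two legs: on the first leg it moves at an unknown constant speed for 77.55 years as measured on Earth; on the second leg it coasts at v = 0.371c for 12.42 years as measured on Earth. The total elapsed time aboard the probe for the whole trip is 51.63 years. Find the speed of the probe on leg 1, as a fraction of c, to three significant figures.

Leg 1: speed unknown; τ_1 = 77.55/γ_1.
Leg 2: γ = 1/√(1 − 0.371²) = 1/√0.8624 = 1.077; τ_2 = 12.42/1.077 = 11.53 years.
Total proper time: τ_1 + 11.53 = 51.63, so τ_1 = 51.63 − 11.53 = 40.10 years.
γ_1 = 77.55/40.10 = 1.934; β = √(1 − 1/γ²) = √0.7327.

β = 0.856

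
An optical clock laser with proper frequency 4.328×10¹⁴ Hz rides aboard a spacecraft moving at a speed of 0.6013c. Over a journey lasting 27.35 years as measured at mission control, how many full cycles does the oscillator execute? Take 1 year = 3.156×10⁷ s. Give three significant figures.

γ = 1/√(1 − 0.6013²) = 1/√0.6384 = 1.252
The oscillator's own cycle count is N = f × τ where τ is the proper time aboard the spacecraft. τ = Δt/γ = 27.35/1.252 = 21.85 years = 6.897×10⁸ s.
N = 4.328×10¹⁴ × 6.897×10⁸ = 2.985×10²³.

N = 2.98×10²³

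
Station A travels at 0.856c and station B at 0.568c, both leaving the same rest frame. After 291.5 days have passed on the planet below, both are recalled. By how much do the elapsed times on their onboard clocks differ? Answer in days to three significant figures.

A: γ = 1/√(1 − 0.856²) = 1/√0.2673 = 1.934; τ_A = 291.5/1.934 = 150.7 days.
B: γ = 1/√(1 − 0.568²) = 1/√0.6774 = 1.215; τ_B = 291.5/1.215 = 239.9 days.

|τ_A − τ_B| = 89.2 days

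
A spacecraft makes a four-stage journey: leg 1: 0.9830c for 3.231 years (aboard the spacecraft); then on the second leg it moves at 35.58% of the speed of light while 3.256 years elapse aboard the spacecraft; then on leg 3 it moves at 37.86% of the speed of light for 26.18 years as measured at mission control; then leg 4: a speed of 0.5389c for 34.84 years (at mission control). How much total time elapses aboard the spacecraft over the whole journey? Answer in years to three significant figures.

Leg 1: 3.231 years is already measured aboard the spacecraft.
Leg 2: 3.256 years is already measured aboard the spacecraft.
Leg 3: β = 0.3786; γ = 1/√(1 − 0.3786²) = 1/√0.8567 = 1.080; τ_3 = 26.18/1.080 = 24.23 years.
Leg 4: γ = 1/√(1 − 0.5389²) = 1/√0.7096 = 1.187; τ_4 = 34.84/1.187 = 29.35 years.
Total: 3.231 + 3.256 + 24.23 + 29.35 years.

τ = 60.1 years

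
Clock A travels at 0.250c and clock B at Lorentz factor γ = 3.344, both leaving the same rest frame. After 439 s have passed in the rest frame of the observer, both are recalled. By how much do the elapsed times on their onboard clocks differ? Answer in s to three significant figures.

A: γ = 1/√(1 − 0.250²) = 1/√0.9375 = 1.033; τ_A = 439/1.033 = 425.1 s.
B: γ = 3.344; τ_B = 439/3.344 = 131.3 s.

|τ_A − τ_B| = 294 s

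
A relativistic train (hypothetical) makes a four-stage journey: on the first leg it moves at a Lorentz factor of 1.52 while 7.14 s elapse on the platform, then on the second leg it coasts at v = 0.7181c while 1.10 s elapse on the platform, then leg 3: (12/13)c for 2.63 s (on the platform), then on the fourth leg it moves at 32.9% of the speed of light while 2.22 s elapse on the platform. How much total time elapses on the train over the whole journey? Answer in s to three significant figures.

Leg 1: γ = 1.52; τ_1 = 7.14/1.520 = 4.697 s.
Leg 2: γ = 1/√(1 − 0.7181²) = 1/√0.4843 = 1.437; τ_2 = 1.10/1.437 = 0.7655 s.
Leg 3: γ = 1/√(1 − (12/13)²) = 13/5 = 2.600; τ_3 = 2.63/2.600 = 1.012 s.
Leg 4: β = 0.329; γ = 1/√(1 − 0.329²) = 1/√0.8918 = 1.059; τ_4 = 2.22/1.059 = 2.096 s.
Total: 4.697 + 0.7655 + 1.012 + 2.096 s.

τ = 8.57 s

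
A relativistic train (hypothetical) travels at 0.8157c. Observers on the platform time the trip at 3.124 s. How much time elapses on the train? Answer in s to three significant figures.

γ = 1/√(1 − 0.8157²) = 1/√0.3346 = 1.729
The interval measured on the platform is the dilated one; the clock on the train measures the proper time τ = Δt/γ = 3.124/1.729 s.

τ = 1.81 s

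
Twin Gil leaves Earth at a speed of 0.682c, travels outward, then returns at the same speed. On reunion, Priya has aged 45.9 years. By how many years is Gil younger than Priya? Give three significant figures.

Δt − τ = 12.3 years

γ = 1/√(1 − 0.682²) = 1/√0.5349 = 1.367
Gil's elapsed proper time: τ = 45.9/1.367 = 33.57 years.
Age gap = Δt − τ = 45.9 − 33.57 years.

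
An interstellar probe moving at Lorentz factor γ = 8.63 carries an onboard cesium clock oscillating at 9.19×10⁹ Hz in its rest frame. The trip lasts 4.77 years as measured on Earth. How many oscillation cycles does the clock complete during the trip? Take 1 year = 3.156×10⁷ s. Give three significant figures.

N = 1.60×10¹⁷

γ = 8.63
The oscillator's own cycle count is N = f × τ where τ is the proper time aboard the probe. τ = Δt/γ = 4.77/8.630 = 0.5527 years = 1.744×10⁷ s.
N = 9.19×10⁹ × 1.744×10⁷ = 1.603×10¹⁷.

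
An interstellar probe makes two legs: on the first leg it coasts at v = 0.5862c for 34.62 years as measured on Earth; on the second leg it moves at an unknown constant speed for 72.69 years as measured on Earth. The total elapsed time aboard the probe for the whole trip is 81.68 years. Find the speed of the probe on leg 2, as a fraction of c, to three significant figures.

Leg 1: γ = 1/√(1 − 0.5862²) = 1/√0.6564 = 1.234; τ_1 = 34.62/1.234 = 28.05 years.
Leg 2: speed unknown; τ_2 = 72.69/γ_2.
Total proper time: 28.05 + τ_2 = 81.68, so τ_2 = 81.68 − 28.05 = 53.63 years.
γ_2 = 72.69/53.63 = 1.355; β = √(1 − 1/γ²) = √0.4556.

β = 0.675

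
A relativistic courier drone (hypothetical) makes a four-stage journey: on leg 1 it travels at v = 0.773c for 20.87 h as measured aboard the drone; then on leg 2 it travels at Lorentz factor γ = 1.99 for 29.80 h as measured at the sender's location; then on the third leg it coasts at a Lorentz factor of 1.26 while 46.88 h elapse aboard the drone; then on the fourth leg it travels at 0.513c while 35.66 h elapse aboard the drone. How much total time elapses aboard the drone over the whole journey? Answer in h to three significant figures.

τ = 118 h

Leg 1: 20.87 h is already measured aboard the drone.
Leg 2: γ = 1.99; τ_2 = 29.80/1.990 = 14.97 h.
Leg 3: 46.88 h is already measured aboard the drone.
Leg 4: 35.66 h is already measured aboard the drone.
Total: 20.87 + 14.97 + 46.88 + 35.66 h.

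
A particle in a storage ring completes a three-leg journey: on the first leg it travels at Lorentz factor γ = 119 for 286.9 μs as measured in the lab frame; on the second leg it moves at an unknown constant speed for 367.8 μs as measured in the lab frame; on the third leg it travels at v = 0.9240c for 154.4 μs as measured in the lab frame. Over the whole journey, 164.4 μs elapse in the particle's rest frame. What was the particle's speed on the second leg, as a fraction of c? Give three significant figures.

β = 0.960

Leg 1: γ = 119; τ_1 = 286.9/119.0 = 2.411 μs.
Leg 2: speed unknown; τ_2 = 367.8/γ_2.
Leg 3: γ = 1/√(1 − 0.9240²) = 1/√0.1462 = 2.615; τ_3 = 154.4/2.615 = 59.04 μs.
Total proper time: 2.411 + τ_2 + 59.04 = 164.4, so τ_2 = 164.4 − 61.45 = 102.9 μs.
γ_2 = 367.8/102.9 = 3.573; β = √(1 − 1/γ²) = √0.9217.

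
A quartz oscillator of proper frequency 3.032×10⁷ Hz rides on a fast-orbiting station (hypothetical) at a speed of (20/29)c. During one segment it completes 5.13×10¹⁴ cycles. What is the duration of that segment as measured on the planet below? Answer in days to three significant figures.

Δt = 270 days

γ = 1/√(1 − (20/29)²) = 29/21 ≈ 1.381
Proper time for N cycles: τ = N/f = 5.13×10¹⁴/(3.032×10⁷) = 1.692×10⁷ s = 195.8 days.
Lab-frame duration Δt = γτ = 1.381 × 195.8 = 270.4 days.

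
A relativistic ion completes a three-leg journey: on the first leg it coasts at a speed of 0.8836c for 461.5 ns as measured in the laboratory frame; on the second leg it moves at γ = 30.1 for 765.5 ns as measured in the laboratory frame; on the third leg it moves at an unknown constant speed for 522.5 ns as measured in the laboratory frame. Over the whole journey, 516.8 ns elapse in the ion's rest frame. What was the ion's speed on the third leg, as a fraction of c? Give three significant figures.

Leg 1: γ = 1/√(1 − 0.8836²) = 1/√0.2193 = 2.136; τ_1 = 461.5/2.136 = 216.1 ns.
Leg 2: γ = 30.1; τ_2 = 765.5/30.10 = 25.43 ns.
Leg 3: speed unknown; τ_3 = 522.5/γ_3.
Total proper time: 216.1 + 25.43 + τ_3 = 516.8, so τ_3 = 516.8 − 241.5 = 275.3 ns.
γ_3 = 522.5/275.3 = 1.898; β = √(1 − 1/γ²) = √0.7224.

β = 0.850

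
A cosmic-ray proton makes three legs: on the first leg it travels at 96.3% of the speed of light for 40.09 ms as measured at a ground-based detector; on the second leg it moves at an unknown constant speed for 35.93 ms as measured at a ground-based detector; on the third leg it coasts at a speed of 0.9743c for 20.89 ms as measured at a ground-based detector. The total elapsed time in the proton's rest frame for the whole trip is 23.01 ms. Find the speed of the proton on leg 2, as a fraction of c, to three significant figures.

Leg 1: β = 0.963; γ = 1/√(1 − 0.963²) = 1/√0.07263 = 3.711; τ_1 = 40.09/3.711 = 10.80 ms.
Leg 2: speed unknown; τ_2 = 35.93/γ_2.
Leg 3: γ = 1/√(1 − 0.9743²) = 1/√0.05074 = 4.439; τ_3 = 20.89/4.439 = 4.706 ms.
Total proper time: 10.80 + τ_2 + 4.706 = 23.01, so τ_2 = 23.01 − 15.51 = 7.500 ms.
γ_2 = 35.93/7.500 = 4.791; β = √(1 − 1/γ²) = √0.9564.

β = 0.978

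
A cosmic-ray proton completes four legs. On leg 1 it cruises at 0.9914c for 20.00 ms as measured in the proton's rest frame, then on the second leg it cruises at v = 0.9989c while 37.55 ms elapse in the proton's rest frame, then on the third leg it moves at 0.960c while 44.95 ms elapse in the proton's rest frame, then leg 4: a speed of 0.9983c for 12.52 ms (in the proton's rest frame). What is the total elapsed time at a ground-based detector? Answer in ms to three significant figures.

Leg 1: γ = 1/√(1 − 0.9914²) = 1/√0.01713 = 7.641; Δt_1 = 7.641 × 20.00 = 152.8 ms.
Leg 2: γ = 1/√(1 − 0.9989²) = 1/√0.002199 = 21.33; Δt_2 = 21.33 × 37.55 = 800.8 ms.
Leg 3: γ = 1/√(1 − 0.960²) = 25/7 ≈ 3.571; Δt_3 = 3.571 × 44.95 = 160.5 ms.
Leg 4: γ = 1/√(1 − 0.9983²) = 1/√0.003397 = 17.16; Δt_4 = 17.16 × 12.52 = 214.8 ms.
Total: 152.8 + 800.8 + 160.5 + 214.8 ms.

Δt = 1330 ms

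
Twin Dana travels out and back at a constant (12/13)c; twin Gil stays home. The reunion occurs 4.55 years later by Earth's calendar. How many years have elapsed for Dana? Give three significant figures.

γ = 1/√(1 − (12/13)²) = 13/5 = 2.600
Dana's clock measures proper time along the trip: τ = Δt/γ = 4.55/2.600 years.

τ = 1.75 years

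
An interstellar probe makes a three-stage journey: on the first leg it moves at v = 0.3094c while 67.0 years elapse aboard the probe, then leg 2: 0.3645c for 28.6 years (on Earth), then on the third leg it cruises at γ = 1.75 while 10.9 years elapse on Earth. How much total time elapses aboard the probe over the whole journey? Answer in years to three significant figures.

Leg 1: 67.0 years is already measured aboard the probe.
Leg 2: γ = 1/√(1 − 0.3645²) = 1/√0.8671 = 1.074; τ_2 = 28.6/1.074 = 26.63 years.
Leg 3: γ = 1.75; τ_3 = 10.9/1.750 = 6.229 years.
Total: 67.00 + 26.63 + 6.229 years.

τ = 99.9 years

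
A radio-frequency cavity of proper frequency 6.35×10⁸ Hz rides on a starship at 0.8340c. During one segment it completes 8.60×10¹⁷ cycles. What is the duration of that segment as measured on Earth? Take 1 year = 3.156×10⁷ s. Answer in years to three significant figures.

γ = 1/√(1 − 0.8340²) = 1/√0.3044 = 1.812
Proper time for N cycles: τ = N/f = 8.60×10¹⁷/(6.35×10⁸) = 1.354×10⁹ s = 42.91 years.
Lab-frame duration Δt = γτ = 1.812 × 42.91 = 77.77 years.

Δt = 77.8 years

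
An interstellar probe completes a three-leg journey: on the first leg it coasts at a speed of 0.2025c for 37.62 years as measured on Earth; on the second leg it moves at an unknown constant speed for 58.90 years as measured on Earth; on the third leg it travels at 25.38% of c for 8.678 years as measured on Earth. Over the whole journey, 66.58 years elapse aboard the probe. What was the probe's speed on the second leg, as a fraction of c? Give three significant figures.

β = 0.932

Leg 1: γ = 1/√(1 − 0.2025²) = 1/√0.9590 = 1.021; τ_1 = 37.62/1.021 = 36.84 years.
Leg 2: speed unknown; τ_2 = 58.90/γ_2.
Leg 3: β = 0.2538; γ = 1/√(1 − 0.2538²) = 1/√0.9356 = 1.034; τ_3 = 8.678/1.034 = 8.394 years.
Total proper time: 36.84 + τ_2 + 8.394 = 66.58, so τ_2 = 66.58 − 45.23 = 21.35 years.
γ_2 = 58.90/21.35 = 2.759; β = √(1 − 1/γ²) = √0.8687.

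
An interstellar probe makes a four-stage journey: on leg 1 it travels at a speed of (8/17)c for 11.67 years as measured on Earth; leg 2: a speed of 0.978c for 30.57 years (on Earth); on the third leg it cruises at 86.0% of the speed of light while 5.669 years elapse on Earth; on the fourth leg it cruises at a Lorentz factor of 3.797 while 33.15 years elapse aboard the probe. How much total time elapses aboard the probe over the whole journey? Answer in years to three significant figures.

Leg 1: γ = 1/√(1 − (8/17)²) = 17/15 ≈ 1.133; τ_1 = 11.67/1.133 = 10.30 years.
Leg 2: γ = 1/√(1 − 0.978²) = 1/√0.04352 = 4.794; τ_2 = 30.57/4.794 = 6.377 years.
Leg 3: β = 0.860; γ = 1/√(1 − 0.860²) = 1/√0.2604 = 1.960; τ_3 = 5.669/1.960 = 2.893 years.
Leg 4: 33.15 years is already measured aboard the probe.
Total: 10.30 + 6.377 + 2.893 + 33.15 years.

τ = 52.7 years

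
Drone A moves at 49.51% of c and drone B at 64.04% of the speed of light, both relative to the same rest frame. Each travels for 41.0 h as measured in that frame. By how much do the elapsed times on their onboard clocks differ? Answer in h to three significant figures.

|τ_A − τ_B| = 4.13 h

A: β = 0.4951; γ = 1/√(1 − 0.4951²) = 1/√0.7549 = 1.151; τ_A = 41.0/1.151 = 35.62 h.
B: β = 0.6404; γ = 1/√(1 − 0.6404²) = 1/√0.5899 = 1.302; τ_B = 41.0/1.302 = 31.49 h.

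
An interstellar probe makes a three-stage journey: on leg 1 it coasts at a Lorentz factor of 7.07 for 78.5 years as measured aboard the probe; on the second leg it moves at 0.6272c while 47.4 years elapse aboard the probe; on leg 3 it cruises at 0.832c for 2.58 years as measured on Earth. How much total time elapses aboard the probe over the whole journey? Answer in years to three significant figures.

τ = 127 years

Leg 1: 78.5 years is already measured aboard the probe.
Leg 2: 47.4 years is already measured aboard the probe.
Leg 3: γ = 1/√(1 − 0.832²) = 1/√0.3078 = 1.803; τ_3 = 2.58/1.803 = 1.431 years.
Total: 78.50 + 47.40 + 1.431 years.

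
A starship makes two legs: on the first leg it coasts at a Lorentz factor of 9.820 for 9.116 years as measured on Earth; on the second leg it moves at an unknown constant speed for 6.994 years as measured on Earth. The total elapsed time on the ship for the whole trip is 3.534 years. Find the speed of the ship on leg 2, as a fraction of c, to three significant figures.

Leg 1: γ = 9.820; τ_1 = 9.116/9.820 = 0.9283 years.
Leg 2: speed unknown; τ_2 = 6.994/γ_2.
Total proper time: 0.9283 + τ_2 = 3.534, so τ_2 = 3.534 − 0.9283 = 2.606 years.
γ_2 = 6.994/2.606 = 2.684; β = √(1 − 1/γ²) = √0.8612.

β = 0.928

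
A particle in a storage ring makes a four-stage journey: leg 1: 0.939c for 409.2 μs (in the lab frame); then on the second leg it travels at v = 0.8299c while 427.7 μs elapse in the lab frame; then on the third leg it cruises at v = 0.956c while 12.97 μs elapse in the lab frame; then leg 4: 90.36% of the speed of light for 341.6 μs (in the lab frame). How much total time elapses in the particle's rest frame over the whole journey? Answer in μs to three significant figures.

Leg 1: γ = 1/√(1 − 0.939²) = 1/√0.1183 = 2.908; τ_1 = 409.2/2.908 = 140.7 μs.
Leg 2: γ = 1/√(1 − 0.8299²) = 1/√0.3113 = 1.792; τ_2 = 427.7/1.792 = 238.6 μs.
Leg 3: γ = 1/√(1 − 0.956²) = 1/√0.08606 = 3.409; τ_3 = 12.97/3.409 = 3.805 μs.
Leg 4: β = 0.9036; γ = 1/√(1 − 0.9036²) = 1/√0.1835 = 2.334; τ_4 = 341.6/2.334 = 146.3 μs.
Total: 140.7 + 238.6 + 3.805 + 146.3 μs.

τ = 529 μs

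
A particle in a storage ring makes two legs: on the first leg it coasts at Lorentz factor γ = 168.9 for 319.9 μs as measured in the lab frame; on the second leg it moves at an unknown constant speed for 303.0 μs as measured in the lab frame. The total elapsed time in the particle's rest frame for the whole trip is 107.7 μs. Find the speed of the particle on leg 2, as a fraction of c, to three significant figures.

β = 0.937

Leg 1: γ = 168.9; τ_1 = 319.9/168.9 = 1.894 μs.
Leg 2: speed unknown; τ_2 = 303.0/γ_2.
Total proper time: 1.894 + τ_2 = 107.7, so τ_2 = 107.7 − 1.894 = 105.8 μs.
γ_2 = 303.0/105.8 = 2.864; β = √(1 − 1/γ²) = √0.8781.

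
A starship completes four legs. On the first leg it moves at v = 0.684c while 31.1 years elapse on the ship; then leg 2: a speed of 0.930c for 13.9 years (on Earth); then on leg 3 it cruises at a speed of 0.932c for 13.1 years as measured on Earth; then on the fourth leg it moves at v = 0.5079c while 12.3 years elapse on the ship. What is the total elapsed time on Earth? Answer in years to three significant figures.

Leg 1: γ = 1/√(1 − 0.684²) = 1/√0.5321 = 1.371; Δt_1 = 1.371 × 31.1 = 42.63 years.
Leg 2: 13.9 years is already measured on Earth.
Leg 3: 13.1 years is already measured on Earth.
Leg 4: γ = 1/√(1 − 0.5079²) = 1/√0.7420 = 1.161; Δt_4 = 1.161 × 12.3 = 14.28 years.
Total: 42.63 + 13.90 + 13.10 + 14.28 years.

Δt = 83.9 years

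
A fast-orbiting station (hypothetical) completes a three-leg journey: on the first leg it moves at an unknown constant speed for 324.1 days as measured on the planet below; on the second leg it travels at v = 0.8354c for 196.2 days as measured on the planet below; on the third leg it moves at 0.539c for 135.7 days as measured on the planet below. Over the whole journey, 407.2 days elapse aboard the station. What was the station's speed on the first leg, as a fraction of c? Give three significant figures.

β = 0.821

Leg 1: speed unknown; τ_1 = 324.1/γ_1.
Leg 2: γ = 1/√(1 − 0.8354²) = 1/√0.3021 = 1.819; τ_2 = 196.2/1.819 = 107.8 days.
Leg 3: γ = 1/√(1 − 0.539²) = 1/√0.7095 = 1.187; τ_3 = 135.7/1.187 = 114.3 days.
Total proper time: τ_1 + 107.8 + 114.3 = 407.2, so τ_1 = 407.2 − 222.1 = 185.1 days.
γ_1 = 324.1/185.1 = 1.751; β = √(1 − 1/γ²) = √0.6740.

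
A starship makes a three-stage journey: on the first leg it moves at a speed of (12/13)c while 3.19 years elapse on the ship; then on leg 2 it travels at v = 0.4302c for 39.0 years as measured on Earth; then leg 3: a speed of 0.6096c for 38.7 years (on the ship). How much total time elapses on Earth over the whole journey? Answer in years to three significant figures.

Leg 1: γ = 1/√(1 − (12/13)²) = 13/5 = 2.600; Δt_1 = 2.600 × 3.19 = 8.294 years.
Leg 2: 39.0 years is already measured on Earth.
Leg 3: γ = 1/√(1 − 0.6096²) = 1/√0.6284 = 1.261; Δt_3 = 1.261 × 38.7 = 48.82 years.
Total: 8.294 + 39.00 + 48.82 years.

Δt = 96.1 years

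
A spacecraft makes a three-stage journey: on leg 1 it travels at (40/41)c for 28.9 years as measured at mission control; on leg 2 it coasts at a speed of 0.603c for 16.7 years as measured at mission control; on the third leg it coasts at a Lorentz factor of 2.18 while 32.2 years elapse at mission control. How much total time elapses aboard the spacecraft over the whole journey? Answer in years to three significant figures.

τ = 34.4 years

Leg 1: γ = 1/√(1 − (40/41)²) = 41/9 ≈ 4.556; τ_1 = 28.9/4.556 = 6.344 years.
Leg 2: γ = 1/√(1 − 0.603²) = 1/√0.6364 = 1.254; τ_2 = 16.7/1.254 = 13.32 years.
Leg 3: γ = 2.18; τ_3 = 32.2/2.180 = 14.77 years.
Total: 6.344 + 13.32 + 14.77 years.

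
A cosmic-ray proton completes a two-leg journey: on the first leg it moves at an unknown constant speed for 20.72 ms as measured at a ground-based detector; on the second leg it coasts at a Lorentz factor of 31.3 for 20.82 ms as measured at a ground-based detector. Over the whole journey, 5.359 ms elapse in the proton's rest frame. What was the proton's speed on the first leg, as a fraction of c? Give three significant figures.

β = 0.974

Leg 1: speed unknown; τ_1 = 20.72/γ_1.
Leg 2: γ = 31.3; τ_2 = 20.82/31.30 = 0.6652 ms.
Total proper time: τ_1 + 0.6652 = 5.359, so τ_1 = 5.359 − 0.6652 = 4.694 ms.
γ_1 = 20.72/4.694 = 4.414; β = √(1 − 1/γ²) = √0.9487.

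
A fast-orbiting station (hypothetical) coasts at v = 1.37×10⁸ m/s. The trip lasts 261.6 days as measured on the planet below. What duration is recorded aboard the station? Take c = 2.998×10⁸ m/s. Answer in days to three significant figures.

τ = 233 days

β = 1.37×10⁸/2.998×10⁸ = 0.4570; γ = 1/√(1 − 0.4570²) = 1.124
The interval measured on the planet below is the dilated one; the clock aboard the station measures the proper time τ = Δt/γ = 261.6/1.124 days.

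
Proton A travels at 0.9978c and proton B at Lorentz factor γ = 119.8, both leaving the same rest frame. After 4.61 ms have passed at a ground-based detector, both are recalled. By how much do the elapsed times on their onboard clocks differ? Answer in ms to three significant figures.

A: γ = 1/√(1 − 0.9978²) = 1/√0.004395 = 15.08; τ_A = 4.61/15.08 = 0.3056 ms.
B: γ = 119.8; τ_B = 4.61/119.8 = 0.03848 ms.

|τ_A − τ_B| = 0.267 ms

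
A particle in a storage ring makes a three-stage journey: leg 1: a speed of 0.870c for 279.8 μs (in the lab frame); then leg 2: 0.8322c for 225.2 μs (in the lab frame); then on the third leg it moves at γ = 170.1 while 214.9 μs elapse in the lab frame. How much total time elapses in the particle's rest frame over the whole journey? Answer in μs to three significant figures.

Leg 1: γ = 1/√(1 − 0.870²) = 1/√0.2431 = 2.028; τ_1 = 279.8/2.028 = 138.0 μs.
Leg 2: γ = 1/√(1 − 0.8322²) = 1/√0.3074 = 1.804; τ_2 = 225.2/1.804 = 124.9 μs.
Leg 3: γ = 170.1; τ_3 = 214.9/170.1 = 1.263 μs.
Total: 138.0 + 124.9 + 1.263 μs.

τ = 264 μs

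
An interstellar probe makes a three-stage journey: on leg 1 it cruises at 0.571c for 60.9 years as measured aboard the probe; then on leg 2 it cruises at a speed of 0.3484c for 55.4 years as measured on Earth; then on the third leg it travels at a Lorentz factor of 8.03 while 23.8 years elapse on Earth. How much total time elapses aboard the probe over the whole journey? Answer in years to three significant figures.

Leg 1: 60.9 years is already measured aboard the probe.
Leg 2: γ = 1/√(1 − 0.3484²) = 1/√0.8786 = 1.067; τ_2 = 55.4/1.067 = 51.93 years.
Leg 3: γ = 8.03; τ_3 = 23.8/8.030 = 2.964 years.
Total: 60.90 + 51.93 + 2.964 years.

τ = 116 years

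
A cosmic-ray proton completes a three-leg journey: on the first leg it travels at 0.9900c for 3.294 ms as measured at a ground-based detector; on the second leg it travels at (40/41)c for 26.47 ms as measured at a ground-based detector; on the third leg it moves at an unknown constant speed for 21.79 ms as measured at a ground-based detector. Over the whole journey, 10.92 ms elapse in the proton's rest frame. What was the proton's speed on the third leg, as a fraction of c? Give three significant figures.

β = 0.977

Leg 1: γ = 1/√(1 − 0.9900²) = 1/√0.01990 = 7.089; τ_1 = 3.294/7.089 = 0.4647 ms.
Leg 2: γ = 1/√(1 − (40/41)²) = 41/9 ≈ 4.556; τ_2 = 26.47/4.556 = 5.810 ms.
Leg 3: speed unknown; τ_3 = 21.79/γ_3.
Total proper time: 0.4647 + 5.810 + τ_3 = 10.92, so τ_3 = 10.92 − 6.275 = 4.645 ms.
γ_3 = 21.79/4.645 = 4.691; β = √(1 − 1/γ²) = √0.9546.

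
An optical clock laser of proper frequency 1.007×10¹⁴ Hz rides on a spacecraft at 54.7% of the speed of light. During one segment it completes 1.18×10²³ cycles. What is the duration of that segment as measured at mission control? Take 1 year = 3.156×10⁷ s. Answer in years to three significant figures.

β = 0.547; γ = 1/√(1 − 0.547²) = 1/√0.7008 = 1.195
Proper time for N cycles: τ = N/f = 1.18×10²³/(1.007×10¹⁴) = 1.172×10⁹ s = 37.13 years.
Lab-frame duration Δt = γτ = 1.195 × 37.13 = 44.35 years.

Δt = 44.4 years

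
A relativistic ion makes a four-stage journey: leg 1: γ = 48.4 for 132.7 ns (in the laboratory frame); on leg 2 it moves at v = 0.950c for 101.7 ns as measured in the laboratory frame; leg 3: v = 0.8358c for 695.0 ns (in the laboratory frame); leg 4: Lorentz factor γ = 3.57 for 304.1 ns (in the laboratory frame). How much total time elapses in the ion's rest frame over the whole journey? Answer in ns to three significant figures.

τ = 501 ns

Leg 1: γ = 48.4; τ_1 = 132.7/48.40 = 2.742 ns.
Leg 2: γ = 1/√(1 − 0.950²) = 1/√0.09750 = 3.203; τ_2 = 101.7/3.203 = 31.76 ns.
Leg 3: γ = 1/√(1 − 0.8358²) = 1/√0.3014 = 1.821; τ_3 = 695.0/1.821 = 381.6 ns.
Leg 4: γ = 3.57; τ_4 = 304.1/3.570 = 85.18 ns.
Total: 2.742 + 31.76 + 381.6 + 85.18 ns.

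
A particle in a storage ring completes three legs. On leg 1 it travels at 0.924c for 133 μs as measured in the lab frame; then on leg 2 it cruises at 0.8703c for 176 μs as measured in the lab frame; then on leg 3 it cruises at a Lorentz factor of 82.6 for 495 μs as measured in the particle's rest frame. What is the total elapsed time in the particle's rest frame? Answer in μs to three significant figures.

τ = 633 μs

Leg 1: γ = 1/√(1 − 0.924²) = 1/√0.1462 = 2.615; τ_1 = 133/2.615 = 50.86 μs.
Leg 2: γ = 1/√(1 − 0.8703²) = 1/√0.2426 = 2.030; τ_2 = 176/2.030 = 86.68 μs.
Leg 3: 495 μs is already measured in the particle's rest frame.
Total: 50.86 + 86.68 + 495.0 μs.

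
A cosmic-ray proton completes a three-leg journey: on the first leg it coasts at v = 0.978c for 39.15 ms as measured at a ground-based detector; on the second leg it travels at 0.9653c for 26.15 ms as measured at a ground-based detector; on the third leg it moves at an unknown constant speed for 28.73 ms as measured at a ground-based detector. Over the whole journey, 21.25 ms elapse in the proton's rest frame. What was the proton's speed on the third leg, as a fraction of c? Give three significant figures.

Leg 1: γ = 1/√(1 − 0.978²) = 1/√0.04352 = 4.794; τ_1 = 39.15/4.794 = 8.167 ms.
Leg 2: γ = 1/√(1 − 0.9653²) = 1/√0.06820 = 3.829; τ_2 = 26.15/3.829 = 6.829 ms.
Leg 3: speed unknown; τ_3 = 28.73/γ_3.
Total proper time: 8.167 + 6.829 + τ_3 = 21.25, so τ_3 = 21.25 − 15.00 = 6.254 ms.
γ_3 = 28.73/6.254 = 4.594; β = √(1 − 1/γ²) = √0.9526.

β = 0.976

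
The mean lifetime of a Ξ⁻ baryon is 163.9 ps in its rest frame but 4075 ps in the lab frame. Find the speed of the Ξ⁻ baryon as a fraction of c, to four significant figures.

γ = Δt/τ₀ = 4075/163.9 = 24.86
β = √(1 − 1/γ²) = √(1 − 0.001618) = √0.9984

v = 0.9992c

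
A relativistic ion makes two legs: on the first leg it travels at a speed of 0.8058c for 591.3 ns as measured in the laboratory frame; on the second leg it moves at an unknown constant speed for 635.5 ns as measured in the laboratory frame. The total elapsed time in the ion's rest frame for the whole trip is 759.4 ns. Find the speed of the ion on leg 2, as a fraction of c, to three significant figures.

Leg 1: γ = 1/√(1 − 0.8058²) = 1/√0.3507 = 1.689; τ_1 = 591.3/1.689 = 350.2 ns.
Leg 2: speed unknown; τ_2 = 635.5/γ_2.
Total proper time: 350.2 + τ_2 = 759.4, so τ_2 = 759.4 − 350.2 = 409.2 ns.
γ_2 = 635.5/409.2 = 1.553; β = √(1 − 1/γ²) = √0.5853.

β = 0.765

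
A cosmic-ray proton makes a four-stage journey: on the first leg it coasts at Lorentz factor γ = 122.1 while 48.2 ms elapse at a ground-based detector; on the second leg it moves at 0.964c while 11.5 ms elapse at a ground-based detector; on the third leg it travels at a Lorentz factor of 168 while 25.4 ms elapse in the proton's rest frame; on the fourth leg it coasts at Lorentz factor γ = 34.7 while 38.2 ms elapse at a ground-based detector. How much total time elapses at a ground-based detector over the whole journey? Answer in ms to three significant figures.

Leg 1: 48.2 ms is already measured at a ground-based detector.
Leg 2: 11.5 ms is already measured at a ground-based detector.
Leg 3: γ = 168; Δt_3 = 168.0 × 25.4 = 4267 ms.
Leg 4: 38.2 ms is already measured at a ground-based detector.
Total: 48.20 + 11.50 + 4267 + 38.20 ms.

Δt = 4370 ms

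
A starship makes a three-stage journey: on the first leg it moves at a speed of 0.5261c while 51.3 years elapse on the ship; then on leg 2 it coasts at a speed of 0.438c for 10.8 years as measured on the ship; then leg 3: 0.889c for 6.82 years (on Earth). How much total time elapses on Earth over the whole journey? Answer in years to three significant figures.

Leg 1: γ = 1/√(1 − 0.5261²) = 1/√0.7232 = 1.176; Δt_1 = 1.176 × 51.3 = 60.32 years.
Leg 2: γ = 1/√(1 − 0.438²) = 1/√0.8082 = 1.112; Δt_2 = 1.112 × 10.8 = 12.01 years.
Leg 3: 6.82 years is already measured on Earth.
Total: 60.32 + 12.01 + 6.820 years.

Δt = 79.2 years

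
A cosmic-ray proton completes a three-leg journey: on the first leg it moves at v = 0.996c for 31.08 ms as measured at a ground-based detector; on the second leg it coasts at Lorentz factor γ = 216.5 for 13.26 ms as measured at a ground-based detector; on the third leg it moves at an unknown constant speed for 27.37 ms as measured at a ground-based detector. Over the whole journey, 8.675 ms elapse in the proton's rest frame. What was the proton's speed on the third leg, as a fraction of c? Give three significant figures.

Leg 1: γ = 1/√(1 − 0.996²) = 1/√0.007984 = 11.19; τ_1 = 31.08/11.19 = 2.777 ms.
Leg 2: γ = 216.5; τ_2 = 13.26/216.5 = 0.06125 ms.
Leg 3: speed unknown; τ_3 = 27.37/γ_3.
Total proper time: 2.777 + 0.06125 + τ_3 = 8.675, so τ_3 = 8.675 − 2.838 = 5.837 ms.
γ_3 = 27.37/5.837 = 4.689; β = √(1 − 1/γ²) = √0.9545.

β = 0.977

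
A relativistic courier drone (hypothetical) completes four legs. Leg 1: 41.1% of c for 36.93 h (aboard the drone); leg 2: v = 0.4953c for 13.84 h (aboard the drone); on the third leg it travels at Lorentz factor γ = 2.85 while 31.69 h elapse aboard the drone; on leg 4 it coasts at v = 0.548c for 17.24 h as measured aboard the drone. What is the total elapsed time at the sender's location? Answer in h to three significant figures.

Leg 1: β = 0.411; γ = 1/√(1 − 0.411²) = 1/√0.8311 = 1.097; Δt_1 = 1.097 × 36.93 = 40.51 h.
Leg 2: γ = 1/√(1 − 0.4953²) = 1/√0.7547 = 1.151; Δt_2 = 1.151 × 13.84 = 15.93 h.
Leg 3: γ = 2.85; Δt_3 = 2.850 × 31.69 = 90.32 h.
Leg 4: γ = 1/√(1 − 0.548²) = 1/√0.6997 = 1.195; Δt_4 = 1.195 × 17.24 = 20.61 h.
Total: 40.51 + 15.93 + 90.32 + 20.61 h.

Δt = 167 h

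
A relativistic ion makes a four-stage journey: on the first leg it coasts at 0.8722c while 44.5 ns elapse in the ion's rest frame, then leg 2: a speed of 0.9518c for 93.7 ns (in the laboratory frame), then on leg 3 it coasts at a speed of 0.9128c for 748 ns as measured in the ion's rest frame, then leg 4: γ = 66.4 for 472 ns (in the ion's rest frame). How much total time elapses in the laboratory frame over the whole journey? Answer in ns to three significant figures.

Δt = 3.34×10⁴ ns

Leg 1: γ = 1/√(1 − 0.8722²) = 1/√0.2393 = 2.044; Δt_1 = 2.044 × 44.5 = 90.97 ns.
Leg 2: 93.7 ns is already measured in the laboratory frame.
Leg 3: γ = 1/√(1 − 0.9128²) = 1/√0.1668 = 2.449; Δt_3 = 2.449 × 748 = 1832 ns.
Leg 4: γ = 66.4; Δt_4 = 66.40 × 472 = 3.134×10⁴ ns.
Total: 90.97 + 93.70 + 1832 + 3.134×10⁴ ns.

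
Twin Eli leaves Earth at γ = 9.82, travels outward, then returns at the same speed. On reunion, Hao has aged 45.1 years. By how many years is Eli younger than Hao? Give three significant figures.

Δt − τ = 40.5 years

γ = 9.82
Eli's elapsed proper time: τ = 45.1/9.820 = 4.593 years.
Age gap = Δt − τ = 45.1 − 4.593 years.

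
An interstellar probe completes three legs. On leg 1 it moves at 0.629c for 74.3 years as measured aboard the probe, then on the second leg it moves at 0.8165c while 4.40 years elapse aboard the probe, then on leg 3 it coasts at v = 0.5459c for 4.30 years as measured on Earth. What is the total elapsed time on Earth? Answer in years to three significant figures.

Leg 1: γ = 1/√(1 − 0.629²) = 1/√0.6044 = 1.286; Δt_1 = 1.286 × 74.3 = 95.57 years.
Leg 2: γ = 1/√(1 − 0.8165²) = 1/√0.3333 = 1.732; Δt_2 = 1.732 × 4.40 = 7.621 years.
Leg 3: 4.30 years is already measured on Earth.
Total: 95.57 + 7.621 + 4.300 years.

Δt = 107 years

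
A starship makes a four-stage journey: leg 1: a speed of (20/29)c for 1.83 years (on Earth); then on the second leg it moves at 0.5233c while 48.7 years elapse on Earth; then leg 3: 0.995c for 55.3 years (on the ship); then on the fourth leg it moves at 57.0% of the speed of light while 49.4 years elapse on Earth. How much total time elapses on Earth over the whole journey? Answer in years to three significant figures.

Leg 1: 1.83 years is already measured on Earth.
Leg 2: 48.7 years is already measured on Earth.
Leg 3: γ = 1/√(1 − 0.995²) = 1/√0.009975 = 10.01; Δt_3 = 10.01 × 55.3 = 553.7 years.
Leg 4: 49.4 years is already measured on Earth.
Total: 1.830 + 48.70 + 553.7 + 49.40 years.

Δt = 654 years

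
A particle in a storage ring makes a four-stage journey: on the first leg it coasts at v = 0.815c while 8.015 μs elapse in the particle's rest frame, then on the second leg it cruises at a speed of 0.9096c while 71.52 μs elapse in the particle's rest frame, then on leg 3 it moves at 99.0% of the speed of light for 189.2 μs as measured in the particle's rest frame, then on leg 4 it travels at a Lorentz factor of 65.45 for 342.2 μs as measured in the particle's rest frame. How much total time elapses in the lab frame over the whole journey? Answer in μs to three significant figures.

Δt = 2.39×10⁴ μs

Leg 1: γ = 1/√(1 − 0.815²) = 1/√0.3358 = 1.726; Δt_1 = 1.726 × 8.015 = 13.83 μs.
Leg 2: γ = 1/√(1 − 0.9096²) = 1/√0.1726 = 2.407; Δt_2 = 2.407 × 71.52 = 172.1 μs.
Leg 3: β = 0.990; γ = 1/√(1 − 0.990²) = 1/√0.01990 = 7.089; Δt_3 = 7.089 × 189.2 = 1341 μs.
Leg 4: γ = 65.45; Δt_4 = 65.45 × 342.2 = 2.240×10⁴ μs.
Total: 13.83 + 172.1 + 1341 + 2.240×10⁴ μs.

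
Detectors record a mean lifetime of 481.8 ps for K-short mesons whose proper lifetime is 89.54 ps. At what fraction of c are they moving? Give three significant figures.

v = 0.983c

γ = Δt/τ₀ = 481.8/89.54 = 5.381
β = √(1 − 1/γ²) = √(1 − 0.03454) = √0.9655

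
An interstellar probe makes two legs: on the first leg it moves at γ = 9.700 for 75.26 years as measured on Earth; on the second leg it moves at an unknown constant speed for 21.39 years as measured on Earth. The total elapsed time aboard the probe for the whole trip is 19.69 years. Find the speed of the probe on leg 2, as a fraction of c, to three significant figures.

β = 0.830

Leg 1: γ = 9.700; τ_1 = 75.26/9.700 = 7.759 years.
Leg 2: speed unknown; τ_2 = 21.39/γ_2.
Total proper time: 7.759 + τ_2 = 19.69, so τ_2 = 19.69 − 7.759 = 11.93 years.
γ_2 = 21.39/11.93 = 1.793; β = √(1 − 1/γ²) = √0.6889.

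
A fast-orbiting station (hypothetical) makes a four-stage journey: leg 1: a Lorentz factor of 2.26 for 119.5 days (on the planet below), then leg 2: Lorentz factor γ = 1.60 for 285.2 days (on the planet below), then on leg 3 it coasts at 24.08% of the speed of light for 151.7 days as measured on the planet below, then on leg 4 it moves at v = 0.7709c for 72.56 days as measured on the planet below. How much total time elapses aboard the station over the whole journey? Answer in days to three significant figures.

τ = 425 days

Leg 1: γ = 2.26; τ_1 = 119.5/2.260 = 52.88 days.
Leg 2: γ = 1.60; τ_2 = 285.2/1.600 = 178.2 days.
Leg 3: β = 0.2408; γ = 1/√(1 − 0.2408²) = 1/√0.9420 = 1.030; τ_3 = 151.7/1.030 = 147.2 days.
Leg 4: γ = 1/√(1 − 0.7709²) = 1/√0.4057 = 1.570; τ_4 = 72.56/1.570 = 46.22 days.
Total: 52.88 + 178.2 + 147.2 + 46.22 days.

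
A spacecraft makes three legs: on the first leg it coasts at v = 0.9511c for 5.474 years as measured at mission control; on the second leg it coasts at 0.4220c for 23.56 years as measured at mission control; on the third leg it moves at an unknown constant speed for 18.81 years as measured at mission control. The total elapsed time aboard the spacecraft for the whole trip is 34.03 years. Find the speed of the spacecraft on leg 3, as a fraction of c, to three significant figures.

Leg 1: γ = 1/√(1 − 0.9511²) = 1/√0.09541 = 3.237; τ_1 = 5.474/3.237 = 1.691 years.
Leg 2: γ = 1/√(1 − 0.4220²) = 1/√0.8219 = 1.103; τ_2 = 23.56/1.103 = 21.36 years.
Leg 3: speed unknown; τ_3 = 18.81/γ_3.
Total proper time: 1.691 + 21.36 + τ_3 = 34.03, so τ_3 = 34.03 − 23.05 = 10.98 years.
γ_3 = 18.81/10.98 = 1.713; β = √(1 − 1/γ²) = √0.6593.

β = 0.812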